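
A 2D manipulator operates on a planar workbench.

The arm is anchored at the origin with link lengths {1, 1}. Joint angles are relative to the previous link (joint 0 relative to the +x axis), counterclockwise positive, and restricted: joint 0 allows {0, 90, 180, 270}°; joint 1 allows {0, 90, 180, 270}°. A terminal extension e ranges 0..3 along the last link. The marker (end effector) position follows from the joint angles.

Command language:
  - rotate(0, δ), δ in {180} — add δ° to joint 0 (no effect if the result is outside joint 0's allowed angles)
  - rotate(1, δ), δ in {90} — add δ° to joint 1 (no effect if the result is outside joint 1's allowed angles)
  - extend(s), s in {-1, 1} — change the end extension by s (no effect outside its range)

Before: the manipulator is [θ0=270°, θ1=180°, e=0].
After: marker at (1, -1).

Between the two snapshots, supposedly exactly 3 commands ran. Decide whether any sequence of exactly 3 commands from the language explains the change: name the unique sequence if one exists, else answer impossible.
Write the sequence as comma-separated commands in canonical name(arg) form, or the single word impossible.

from: [θ0=270°, θ1=180°, e=0]
[1] after rotate(1, 90): [θ0=270°, θ1=270°, e=0]
[2] after rotate(1, 90): [θ0=270°, θ1=0°, e=0]
[3] after rotate(1, 90): [θ0=270°, θ1=90°, e=0]
no other 3-command option fits: unique.

rotate(1, 90), rotate(1, 90), rotate(1, 90)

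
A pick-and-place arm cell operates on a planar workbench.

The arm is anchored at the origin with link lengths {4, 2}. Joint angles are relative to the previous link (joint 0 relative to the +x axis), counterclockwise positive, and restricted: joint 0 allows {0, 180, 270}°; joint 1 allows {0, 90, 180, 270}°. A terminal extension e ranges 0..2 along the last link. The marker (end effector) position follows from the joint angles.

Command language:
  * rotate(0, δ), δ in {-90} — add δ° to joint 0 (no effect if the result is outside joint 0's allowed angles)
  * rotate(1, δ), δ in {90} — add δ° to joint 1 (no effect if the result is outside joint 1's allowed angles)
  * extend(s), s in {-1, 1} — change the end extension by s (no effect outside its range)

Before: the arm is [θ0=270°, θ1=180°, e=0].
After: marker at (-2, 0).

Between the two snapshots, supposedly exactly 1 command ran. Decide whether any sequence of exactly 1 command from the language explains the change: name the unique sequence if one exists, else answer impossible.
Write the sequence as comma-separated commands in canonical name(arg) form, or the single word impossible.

rotate(0, -90)

begin: [θ0=270°, θ1=180°, e=0]
step 1 (rotate(0, -90)): [θ0=180°, θ1=180°, e=0]
no other 1-command option fits: unique.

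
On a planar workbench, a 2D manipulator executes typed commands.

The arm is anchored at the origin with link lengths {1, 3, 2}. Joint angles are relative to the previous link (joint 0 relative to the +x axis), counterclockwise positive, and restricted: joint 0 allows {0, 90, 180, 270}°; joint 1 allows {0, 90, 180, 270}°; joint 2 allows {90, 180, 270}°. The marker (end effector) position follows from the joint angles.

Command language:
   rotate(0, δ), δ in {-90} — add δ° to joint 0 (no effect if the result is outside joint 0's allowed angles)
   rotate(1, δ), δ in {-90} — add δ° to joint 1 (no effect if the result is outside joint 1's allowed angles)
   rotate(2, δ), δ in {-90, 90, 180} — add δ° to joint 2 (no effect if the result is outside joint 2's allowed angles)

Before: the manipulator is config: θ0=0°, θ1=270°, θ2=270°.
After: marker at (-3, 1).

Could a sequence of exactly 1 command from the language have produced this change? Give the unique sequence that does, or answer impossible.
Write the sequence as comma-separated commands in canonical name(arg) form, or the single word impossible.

rotate(0, -90)

initial: config: θ0=0°, θ1=270°, θ2=270°
1. rotate(0, -90) → config: θ0=270°, θ1=270°, θ2=270°
no rival 1-sequence matches.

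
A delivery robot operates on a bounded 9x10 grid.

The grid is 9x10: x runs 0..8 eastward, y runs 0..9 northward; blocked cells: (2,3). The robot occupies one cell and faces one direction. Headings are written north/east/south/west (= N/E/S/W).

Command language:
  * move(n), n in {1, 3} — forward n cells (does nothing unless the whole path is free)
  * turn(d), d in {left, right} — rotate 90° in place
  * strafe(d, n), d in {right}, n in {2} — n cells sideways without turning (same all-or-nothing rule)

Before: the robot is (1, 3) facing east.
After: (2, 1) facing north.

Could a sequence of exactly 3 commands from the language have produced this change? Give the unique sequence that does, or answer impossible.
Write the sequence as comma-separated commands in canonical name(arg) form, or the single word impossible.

strafe(right, 2), move(1), turn(left)

key: position moved to (2,1) AND the heading swung to N — translation plus rotation needed
initial: (1, 3) facing east
1. strafe(right, 2) → (1, 1) facing east
2. move(1) → (2, 1) facing east
3. turn(left) → (2, 1) facing north
uniquely the one of 125 3-step routes that fits.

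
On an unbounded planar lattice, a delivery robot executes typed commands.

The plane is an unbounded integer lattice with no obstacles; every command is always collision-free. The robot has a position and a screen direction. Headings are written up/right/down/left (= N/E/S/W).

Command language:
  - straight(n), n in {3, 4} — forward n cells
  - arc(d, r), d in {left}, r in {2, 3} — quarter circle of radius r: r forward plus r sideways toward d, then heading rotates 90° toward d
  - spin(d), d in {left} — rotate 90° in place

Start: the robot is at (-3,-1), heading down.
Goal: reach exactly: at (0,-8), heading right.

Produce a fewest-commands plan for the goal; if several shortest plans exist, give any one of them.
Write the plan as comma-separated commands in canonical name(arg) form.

straight(4), arc(left, 3)

t0: at (-3,-1), heading down
1. straight(4) → at (-3,-5), heading down
2. arc(left, 3) → at (0,-8), heading right
nothing shorter than 2 reaches the goal.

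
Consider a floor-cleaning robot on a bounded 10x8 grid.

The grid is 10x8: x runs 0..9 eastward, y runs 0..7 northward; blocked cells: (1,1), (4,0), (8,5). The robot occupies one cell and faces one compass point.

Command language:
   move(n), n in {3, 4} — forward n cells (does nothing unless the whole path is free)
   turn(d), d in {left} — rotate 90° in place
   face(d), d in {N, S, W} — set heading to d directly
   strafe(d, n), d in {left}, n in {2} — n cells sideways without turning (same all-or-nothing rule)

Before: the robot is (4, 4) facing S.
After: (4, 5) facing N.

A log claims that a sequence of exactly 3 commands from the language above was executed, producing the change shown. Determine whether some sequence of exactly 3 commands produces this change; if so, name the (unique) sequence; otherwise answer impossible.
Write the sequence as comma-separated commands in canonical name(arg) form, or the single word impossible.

move(3), face(N), move(4)

key: order matters: swapping move(3) and move(4) lands elsewhere
from: (4, 4) facing S
step 1 (move(3)): (4, 1) facing S
step 2 (face(N)): (4, 1) facing N
step 3 (move(4)): (4, 5) facing N
no rival 3-sequence matches.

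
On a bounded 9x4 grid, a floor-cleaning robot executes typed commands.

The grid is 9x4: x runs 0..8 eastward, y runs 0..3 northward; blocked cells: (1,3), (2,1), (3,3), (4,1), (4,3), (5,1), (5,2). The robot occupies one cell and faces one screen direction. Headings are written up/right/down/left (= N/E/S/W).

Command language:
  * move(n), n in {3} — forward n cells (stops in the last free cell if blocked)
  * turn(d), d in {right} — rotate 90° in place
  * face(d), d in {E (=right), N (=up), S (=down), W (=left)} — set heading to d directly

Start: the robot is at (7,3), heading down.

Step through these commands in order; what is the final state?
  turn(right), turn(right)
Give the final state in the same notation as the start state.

begin: at (7,3), heading down
1. turn(right) → at (7,3), heading left
2. turn(right) → at (7,3), heading up

at (7,3), heading up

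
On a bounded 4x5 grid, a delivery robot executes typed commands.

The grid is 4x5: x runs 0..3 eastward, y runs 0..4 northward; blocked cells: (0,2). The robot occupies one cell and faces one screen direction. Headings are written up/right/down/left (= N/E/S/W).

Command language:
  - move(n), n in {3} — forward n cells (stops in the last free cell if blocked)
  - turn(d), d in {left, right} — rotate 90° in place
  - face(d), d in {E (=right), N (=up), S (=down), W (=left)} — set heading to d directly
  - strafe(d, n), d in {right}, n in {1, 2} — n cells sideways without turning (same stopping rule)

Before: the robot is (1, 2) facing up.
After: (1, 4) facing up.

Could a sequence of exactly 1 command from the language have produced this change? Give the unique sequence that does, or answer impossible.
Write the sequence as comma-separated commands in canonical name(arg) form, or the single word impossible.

move(3)

key: move(3) runs into the grid edge before its full distance
start: (1, 2) facing up
1. move(3) → (1, 4) facing up
no other 1-command option fits: unique.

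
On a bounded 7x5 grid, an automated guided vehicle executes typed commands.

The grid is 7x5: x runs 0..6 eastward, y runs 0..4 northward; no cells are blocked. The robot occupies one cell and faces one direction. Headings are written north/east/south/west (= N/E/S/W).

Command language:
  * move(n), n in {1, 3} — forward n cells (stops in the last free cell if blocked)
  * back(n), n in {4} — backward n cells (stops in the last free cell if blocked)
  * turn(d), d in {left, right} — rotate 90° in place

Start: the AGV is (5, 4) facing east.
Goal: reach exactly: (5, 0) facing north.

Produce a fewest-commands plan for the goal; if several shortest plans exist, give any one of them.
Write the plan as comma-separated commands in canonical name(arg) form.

begin: (5, 4) facing east
step 1 (turn(left)): (5, 4) facing north
step 2 (back(4)): (5, 0) facing north
minimal: 2 command(s), checked below 2.

turn(left), back(4)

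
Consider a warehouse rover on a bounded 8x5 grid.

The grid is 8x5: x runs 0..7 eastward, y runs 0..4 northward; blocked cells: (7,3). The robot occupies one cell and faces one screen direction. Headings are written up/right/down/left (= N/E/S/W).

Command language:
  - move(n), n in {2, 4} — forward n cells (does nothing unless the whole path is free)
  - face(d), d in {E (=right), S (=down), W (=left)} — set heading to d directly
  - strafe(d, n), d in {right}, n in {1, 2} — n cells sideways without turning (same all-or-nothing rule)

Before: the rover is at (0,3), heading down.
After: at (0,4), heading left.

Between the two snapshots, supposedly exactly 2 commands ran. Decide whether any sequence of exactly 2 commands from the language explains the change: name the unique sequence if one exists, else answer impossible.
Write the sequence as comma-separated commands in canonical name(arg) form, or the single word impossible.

key: position moved to (0,4) AND the heading swung to W — translation plus rotation needed
t0: at (0,3), heading down
step 1 (face(W)): at (0,3), heading left
step 2 (strafe(right, 1)): at (0,4), heading left
uniquely the one of 49 2-step routes that fits.

face(W), strafe(right, 1)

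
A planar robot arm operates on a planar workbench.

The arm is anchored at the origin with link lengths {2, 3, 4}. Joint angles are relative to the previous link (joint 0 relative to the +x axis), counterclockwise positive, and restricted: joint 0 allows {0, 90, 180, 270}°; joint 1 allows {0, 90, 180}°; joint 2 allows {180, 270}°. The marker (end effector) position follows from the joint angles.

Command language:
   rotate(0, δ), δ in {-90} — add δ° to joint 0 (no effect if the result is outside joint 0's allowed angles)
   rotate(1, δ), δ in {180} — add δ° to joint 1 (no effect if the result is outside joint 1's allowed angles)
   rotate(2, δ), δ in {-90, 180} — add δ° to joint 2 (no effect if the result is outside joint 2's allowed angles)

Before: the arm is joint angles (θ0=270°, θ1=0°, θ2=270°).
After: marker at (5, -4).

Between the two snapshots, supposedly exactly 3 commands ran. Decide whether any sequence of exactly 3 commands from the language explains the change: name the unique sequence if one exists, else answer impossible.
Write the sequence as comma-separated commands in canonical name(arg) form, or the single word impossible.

from: joint angles (θ0=270°, θ1=0°, θ2=270°)
[1] after rotate(0, -90): joint angles (θ0=180°, θ1=0°, θ2=270°)
[2] after rotate(0, -90): joint angles (θ0=90°, θ1=0°, θ2=270°)
[3] after rotate(0, -90): joint angles (θ0=0°, θ1=0°, θ2=270°)
uniquely the one of 64 3-step routes that fits.

rotate(0, -90), rotate(0, -90), rotate(0, -90)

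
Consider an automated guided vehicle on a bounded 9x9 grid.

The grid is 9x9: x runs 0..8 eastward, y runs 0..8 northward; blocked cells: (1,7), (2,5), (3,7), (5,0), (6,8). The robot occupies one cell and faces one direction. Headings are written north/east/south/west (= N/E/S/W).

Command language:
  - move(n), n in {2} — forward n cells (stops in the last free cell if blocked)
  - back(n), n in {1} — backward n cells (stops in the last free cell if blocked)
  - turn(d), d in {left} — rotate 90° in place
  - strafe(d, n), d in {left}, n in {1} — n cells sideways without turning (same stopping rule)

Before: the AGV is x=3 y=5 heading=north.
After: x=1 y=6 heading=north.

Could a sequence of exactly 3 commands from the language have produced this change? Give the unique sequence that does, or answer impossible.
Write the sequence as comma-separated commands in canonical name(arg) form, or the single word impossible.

key: move(2) is stopped early by the blocked cell at (3,7)
initial: x=3 y=5 heading=north
step 1 (move(2)): x=3 y=6 heading=north
step 2 (strafe(left, 1)): x=2 y=6 heading=north
step 3 (strafe(left, 1)): x=1 y=6 heading=north
uniquely the one of 64 3-step routes that fits.

move(2), strafe(left, 1), strafe(left, 1)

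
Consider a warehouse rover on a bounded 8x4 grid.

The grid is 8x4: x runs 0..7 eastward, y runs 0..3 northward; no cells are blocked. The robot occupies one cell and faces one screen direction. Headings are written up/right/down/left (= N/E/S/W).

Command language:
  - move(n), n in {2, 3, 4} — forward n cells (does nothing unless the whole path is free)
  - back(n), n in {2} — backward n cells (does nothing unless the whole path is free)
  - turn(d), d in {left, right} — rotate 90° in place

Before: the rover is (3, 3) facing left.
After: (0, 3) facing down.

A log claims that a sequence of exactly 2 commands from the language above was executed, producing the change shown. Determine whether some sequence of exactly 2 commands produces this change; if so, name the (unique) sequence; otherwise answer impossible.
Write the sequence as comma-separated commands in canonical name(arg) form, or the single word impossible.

key: position moved to (0,3) AND the heading swung to S — translation plus rotation needed
from: (3, 3) facing left
[1] after move(3): (0, 3) facing left
[2] after turn(left): (0, 3) facing down
no rival 2-sequence matches.

move(3), turn(left)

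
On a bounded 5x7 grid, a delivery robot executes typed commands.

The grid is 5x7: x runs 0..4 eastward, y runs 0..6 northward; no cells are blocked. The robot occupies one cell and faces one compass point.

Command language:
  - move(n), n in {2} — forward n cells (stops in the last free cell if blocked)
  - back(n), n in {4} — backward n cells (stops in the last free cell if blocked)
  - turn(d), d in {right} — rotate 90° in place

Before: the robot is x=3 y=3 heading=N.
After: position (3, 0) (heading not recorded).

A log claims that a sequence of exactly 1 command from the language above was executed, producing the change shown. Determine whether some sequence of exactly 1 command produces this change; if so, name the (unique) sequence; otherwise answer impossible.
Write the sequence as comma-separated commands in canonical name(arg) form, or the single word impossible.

key: back(4) runs into the grid edge before its full distance
from: x=3 y=3 heading=N
step 1 (back(4)): x=3 y=0 heading=N
uniquely the one of 3 1-step routes that fits.

back(4)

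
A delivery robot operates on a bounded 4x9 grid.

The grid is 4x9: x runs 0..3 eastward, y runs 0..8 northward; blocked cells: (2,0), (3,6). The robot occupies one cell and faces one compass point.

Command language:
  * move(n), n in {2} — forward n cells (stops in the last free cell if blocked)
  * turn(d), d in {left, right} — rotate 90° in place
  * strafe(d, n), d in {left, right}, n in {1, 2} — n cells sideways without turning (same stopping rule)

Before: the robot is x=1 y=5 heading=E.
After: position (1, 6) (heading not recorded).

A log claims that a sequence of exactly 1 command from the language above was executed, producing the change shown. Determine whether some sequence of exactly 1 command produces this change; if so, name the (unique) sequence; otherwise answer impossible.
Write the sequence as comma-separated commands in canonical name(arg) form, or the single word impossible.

strafe(left, 1)

begin: x=1 y=5 heading=E
[1] after strafe(left, 1): x=1 y=6 heading=E
no rival 1-sequence matches.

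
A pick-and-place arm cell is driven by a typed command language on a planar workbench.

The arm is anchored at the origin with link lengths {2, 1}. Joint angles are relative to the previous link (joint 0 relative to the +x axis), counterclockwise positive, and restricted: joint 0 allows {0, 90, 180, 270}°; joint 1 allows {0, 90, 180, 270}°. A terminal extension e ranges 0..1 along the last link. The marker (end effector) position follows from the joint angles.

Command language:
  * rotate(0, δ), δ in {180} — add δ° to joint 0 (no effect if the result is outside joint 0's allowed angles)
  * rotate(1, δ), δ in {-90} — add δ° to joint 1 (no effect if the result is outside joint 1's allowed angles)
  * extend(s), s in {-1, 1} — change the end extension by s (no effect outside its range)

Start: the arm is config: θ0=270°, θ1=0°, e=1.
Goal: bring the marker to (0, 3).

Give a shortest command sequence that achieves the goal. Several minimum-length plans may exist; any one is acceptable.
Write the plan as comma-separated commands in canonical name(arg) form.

begin: config: θ0=270°, θ1=0°, e=1
[1] after rotate(0, 180): config: θ0=90°, θ1=0°, e=1
[2] after extend(-1): config: θ0=90°, θ1=0°, e=0
nothing shorter than 2 reaches the goal.

rotate(0, 180), extend(-1)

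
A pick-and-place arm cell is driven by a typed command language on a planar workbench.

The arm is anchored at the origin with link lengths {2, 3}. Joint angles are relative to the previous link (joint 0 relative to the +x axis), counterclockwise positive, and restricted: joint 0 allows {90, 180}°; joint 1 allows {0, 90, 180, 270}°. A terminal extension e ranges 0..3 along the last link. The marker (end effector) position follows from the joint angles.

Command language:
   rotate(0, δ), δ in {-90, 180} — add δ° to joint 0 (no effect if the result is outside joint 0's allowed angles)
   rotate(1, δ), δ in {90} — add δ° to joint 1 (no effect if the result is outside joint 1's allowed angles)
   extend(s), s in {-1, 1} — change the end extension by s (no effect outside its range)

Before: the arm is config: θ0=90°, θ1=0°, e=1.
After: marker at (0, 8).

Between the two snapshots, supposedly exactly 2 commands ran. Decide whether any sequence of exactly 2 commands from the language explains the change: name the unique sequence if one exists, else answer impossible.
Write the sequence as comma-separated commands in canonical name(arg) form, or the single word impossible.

begin: config: θ0=90°, θ1=0°, e=1
step 1 (extend(1)): config: θ0=90°, θ1=0°, e=2
step 2 (extend(1)): config: θ0=90°, θ1=0°, e=3
all 25 alternatives checked — unique.

extend(1), extend(1)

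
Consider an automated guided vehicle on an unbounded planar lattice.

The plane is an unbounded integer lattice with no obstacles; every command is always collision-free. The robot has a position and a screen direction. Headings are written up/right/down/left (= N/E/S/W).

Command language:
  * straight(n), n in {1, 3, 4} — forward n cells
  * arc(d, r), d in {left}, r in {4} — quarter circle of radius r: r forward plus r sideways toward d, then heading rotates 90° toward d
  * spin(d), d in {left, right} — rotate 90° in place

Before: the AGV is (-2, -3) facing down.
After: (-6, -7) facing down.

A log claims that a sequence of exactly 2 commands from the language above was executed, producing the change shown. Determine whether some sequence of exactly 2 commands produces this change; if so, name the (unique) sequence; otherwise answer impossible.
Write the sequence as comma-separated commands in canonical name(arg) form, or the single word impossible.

key: running arc(left, 4) before spin(right) would end elsewhere — order is forced
t0: (-2, -3) facing down
1. spin(right) → (-2, -3) facing left
2. arc(left, 4) → (-6, -7) facing down
uniquely the one of 36 2-step routes that fits.

spin(right), arc(left, 4)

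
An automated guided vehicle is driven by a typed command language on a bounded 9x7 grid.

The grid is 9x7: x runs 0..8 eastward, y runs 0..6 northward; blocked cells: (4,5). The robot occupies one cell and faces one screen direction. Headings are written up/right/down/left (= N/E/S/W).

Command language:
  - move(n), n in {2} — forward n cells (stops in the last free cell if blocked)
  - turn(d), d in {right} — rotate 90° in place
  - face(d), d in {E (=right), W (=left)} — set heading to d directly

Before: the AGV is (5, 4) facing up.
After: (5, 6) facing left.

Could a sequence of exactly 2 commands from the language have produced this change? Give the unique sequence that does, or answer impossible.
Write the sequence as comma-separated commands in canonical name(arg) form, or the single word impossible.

key: order matters: swapping move(2) and face(W) lands elsewhere
t0: (5, 4) facing up
1. move(2) → (5, 6) facing up
2. face(W) → (5, 6) facing left
no other 2-command option fits: unique.

move(2), face(W)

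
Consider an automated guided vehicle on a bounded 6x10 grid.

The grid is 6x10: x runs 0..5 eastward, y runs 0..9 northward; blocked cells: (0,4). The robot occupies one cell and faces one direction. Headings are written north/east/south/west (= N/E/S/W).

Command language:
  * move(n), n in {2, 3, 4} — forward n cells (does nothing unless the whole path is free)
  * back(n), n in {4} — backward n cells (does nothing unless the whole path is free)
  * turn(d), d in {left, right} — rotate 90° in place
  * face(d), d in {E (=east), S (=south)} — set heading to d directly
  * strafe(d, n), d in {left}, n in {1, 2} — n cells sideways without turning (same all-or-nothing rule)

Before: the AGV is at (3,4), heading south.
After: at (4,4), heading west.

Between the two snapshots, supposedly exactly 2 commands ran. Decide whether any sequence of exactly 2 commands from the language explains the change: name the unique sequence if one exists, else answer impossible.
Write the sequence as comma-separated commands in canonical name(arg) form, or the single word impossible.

strafe(left, 1), turn(right)

key: order matters: swapping strafe(left, 1) and turn(right) lands elsewhere
begin: at (3,4), heading south
t=1 strafe(left, 1) ⇒ at (4,4), heading south
t=2 turn(right) ⇒ at (4,4), heading west
no other 2-command option fits: unique.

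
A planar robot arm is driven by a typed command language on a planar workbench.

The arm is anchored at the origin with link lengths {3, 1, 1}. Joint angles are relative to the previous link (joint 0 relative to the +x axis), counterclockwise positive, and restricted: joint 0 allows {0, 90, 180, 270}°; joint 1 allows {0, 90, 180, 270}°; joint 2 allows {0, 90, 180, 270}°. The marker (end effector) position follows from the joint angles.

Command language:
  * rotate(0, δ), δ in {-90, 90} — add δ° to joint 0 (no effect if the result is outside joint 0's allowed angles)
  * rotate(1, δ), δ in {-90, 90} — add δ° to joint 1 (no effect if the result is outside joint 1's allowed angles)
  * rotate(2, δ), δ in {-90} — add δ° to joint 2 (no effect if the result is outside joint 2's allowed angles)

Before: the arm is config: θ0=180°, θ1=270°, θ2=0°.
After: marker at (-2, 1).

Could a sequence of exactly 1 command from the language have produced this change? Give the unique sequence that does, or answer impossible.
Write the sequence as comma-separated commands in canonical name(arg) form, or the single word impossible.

rotate(2, -90)

start: config: θ0=180°, θ1=270°, θ2=0°
[1] after rotate(2, -90): config: θ0=180°, θ1=270°, θ2=270°
no other 1-command option fits: unique.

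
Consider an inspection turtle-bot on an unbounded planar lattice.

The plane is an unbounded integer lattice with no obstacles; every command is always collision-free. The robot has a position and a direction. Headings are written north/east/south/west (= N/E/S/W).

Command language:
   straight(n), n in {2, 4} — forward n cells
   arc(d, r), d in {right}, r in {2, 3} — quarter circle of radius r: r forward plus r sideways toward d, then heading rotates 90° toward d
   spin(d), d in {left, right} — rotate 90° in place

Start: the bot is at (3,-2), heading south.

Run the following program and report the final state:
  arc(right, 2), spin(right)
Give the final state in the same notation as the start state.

at (1,-4), heading north

initial: at (3,-2), heading south
[1] after arc(right, 2): at (1,-4), heading west
[2] after spin(right): at (1,-4), heading north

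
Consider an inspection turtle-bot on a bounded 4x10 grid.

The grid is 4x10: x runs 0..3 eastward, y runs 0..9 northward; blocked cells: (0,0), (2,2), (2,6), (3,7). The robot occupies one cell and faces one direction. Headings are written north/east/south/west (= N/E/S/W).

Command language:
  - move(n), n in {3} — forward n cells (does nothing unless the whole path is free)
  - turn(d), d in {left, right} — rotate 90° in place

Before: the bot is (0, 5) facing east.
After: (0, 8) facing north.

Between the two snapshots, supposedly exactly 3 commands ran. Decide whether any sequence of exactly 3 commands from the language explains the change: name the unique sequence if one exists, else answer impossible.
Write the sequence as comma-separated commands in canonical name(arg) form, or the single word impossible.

key: running move(3) before turn(left) would end elsewhere — order is forced
begin: (0, 5) facing east
1. turn(left) → (0, 5) facing north
2. move(3) → (0, 8) facing north
3. move(3) → (0, 8) facing north
no other 3-command option fits: unique.

turn(left), move(3), move(3)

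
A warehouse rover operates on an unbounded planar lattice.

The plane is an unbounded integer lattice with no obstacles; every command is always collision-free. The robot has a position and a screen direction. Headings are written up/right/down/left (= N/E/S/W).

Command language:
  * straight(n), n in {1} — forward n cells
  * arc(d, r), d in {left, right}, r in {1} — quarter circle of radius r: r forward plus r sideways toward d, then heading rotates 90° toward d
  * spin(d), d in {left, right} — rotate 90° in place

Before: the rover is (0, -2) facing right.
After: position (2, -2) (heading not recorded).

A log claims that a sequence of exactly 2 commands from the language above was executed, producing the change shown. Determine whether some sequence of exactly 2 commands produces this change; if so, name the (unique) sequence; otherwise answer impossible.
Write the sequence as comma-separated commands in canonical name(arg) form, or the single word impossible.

initial: (0, -2) facing right
1. straight(1) → (1, -2) facing right
2. straight(1) → (2, -2) facing right
no other 2-command option fits: unique.

straight(1), straight(1)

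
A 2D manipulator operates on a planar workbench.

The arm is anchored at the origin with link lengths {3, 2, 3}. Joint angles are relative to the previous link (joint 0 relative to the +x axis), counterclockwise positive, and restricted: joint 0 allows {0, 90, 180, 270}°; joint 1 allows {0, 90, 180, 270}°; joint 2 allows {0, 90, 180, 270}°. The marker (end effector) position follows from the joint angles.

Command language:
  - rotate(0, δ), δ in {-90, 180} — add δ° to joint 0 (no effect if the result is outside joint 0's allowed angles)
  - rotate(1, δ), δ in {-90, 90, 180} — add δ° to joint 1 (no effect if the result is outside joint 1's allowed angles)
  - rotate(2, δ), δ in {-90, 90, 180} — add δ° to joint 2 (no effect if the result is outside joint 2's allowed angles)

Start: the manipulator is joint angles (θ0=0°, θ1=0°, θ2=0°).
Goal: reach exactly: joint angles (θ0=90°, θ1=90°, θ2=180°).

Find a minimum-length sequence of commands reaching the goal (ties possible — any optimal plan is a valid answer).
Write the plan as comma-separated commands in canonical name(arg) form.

from: joint angles (θ0=0°, θ1=0°, θ2=0°)
step 1 (rotate(2, 180)): joint angles (θ0=0°, θ1=0°, θ2=180°)
step 2 (rotate(0, -90)): joint angles (θ0=270°, θ1=0°, θ2=180°)
step 3 (rotate(0, 180)): joint angles (θ0=90°, θ1=0°, θ2=180°)
step 4 (rotate(1, 90)): joint angles (θ0=90°, θ1=90°, θ2=180°)
no 3-step plan works, so 4 is optimal.

rotate(2, 180), rotate(0, -90), rotate(0, 180), rotate(1, 90)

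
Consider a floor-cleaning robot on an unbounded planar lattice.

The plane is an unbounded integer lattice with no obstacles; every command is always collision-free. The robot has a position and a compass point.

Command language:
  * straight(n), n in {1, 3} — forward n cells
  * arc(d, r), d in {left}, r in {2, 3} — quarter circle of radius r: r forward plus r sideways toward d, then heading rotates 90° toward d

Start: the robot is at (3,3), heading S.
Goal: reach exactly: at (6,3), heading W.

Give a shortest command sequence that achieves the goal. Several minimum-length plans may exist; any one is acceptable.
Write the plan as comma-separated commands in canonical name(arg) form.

begin: at (3,3), heading S
t=1 straight(1) ⇒ at (3,2), heading S
t=2 arc(left, 3) ⇒ at (6,-1), heading E
t=3 arc(left, 2) ⇒ at (8,1), heading N
t=4 arc(left, 2) ⇒ at (6,3), heading W
shorter routes all fall short; 4 is best.

straight(1), arc(left, 3), arc(left, 2), arc(left, 2)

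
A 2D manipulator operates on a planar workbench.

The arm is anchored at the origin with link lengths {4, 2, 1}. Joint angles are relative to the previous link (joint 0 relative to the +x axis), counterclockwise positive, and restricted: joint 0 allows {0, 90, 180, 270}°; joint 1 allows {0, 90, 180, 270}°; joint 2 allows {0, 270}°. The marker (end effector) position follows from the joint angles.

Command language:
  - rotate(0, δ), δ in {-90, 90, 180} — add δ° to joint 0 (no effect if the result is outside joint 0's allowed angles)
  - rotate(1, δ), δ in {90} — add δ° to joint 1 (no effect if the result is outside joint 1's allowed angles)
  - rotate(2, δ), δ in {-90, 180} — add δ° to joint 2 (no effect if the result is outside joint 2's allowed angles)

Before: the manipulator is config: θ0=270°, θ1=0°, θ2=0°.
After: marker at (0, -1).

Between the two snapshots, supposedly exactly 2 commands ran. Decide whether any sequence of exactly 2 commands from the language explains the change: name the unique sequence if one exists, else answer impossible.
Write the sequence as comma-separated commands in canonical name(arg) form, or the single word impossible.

from: config: θ0=270°, θ1=0°, θ2=0°
step 1 (rotate(1, 90)): config: θ0=270°, θ1=90°, θ2=0°
step 2 (rotate(1, 90)): config: θ0=270°, θ1=180°, θ2=0°
all 36 alternatives checked — unique.

rotate(1, 90), rotate(1, 90)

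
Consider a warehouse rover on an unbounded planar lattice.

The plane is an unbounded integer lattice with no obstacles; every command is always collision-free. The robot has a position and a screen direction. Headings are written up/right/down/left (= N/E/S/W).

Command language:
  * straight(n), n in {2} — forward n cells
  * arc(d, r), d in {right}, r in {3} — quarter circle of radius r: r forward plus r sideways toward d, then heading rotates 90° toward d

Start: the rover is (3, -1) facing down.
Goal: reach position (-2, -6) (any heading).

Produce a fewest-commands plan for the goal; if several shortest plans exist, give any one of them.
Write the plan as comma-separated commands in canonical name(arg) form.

straight(2), arc(right, 3), straight(2)

initial: (3, -1) facing down
[1] after straight(2): (3, -3) facing down
[2] after arc(right, 3): (0, -6) facing left
[3] after straight(2): (-2, -6) facing left
nothing shorter than 3 reaches the goal.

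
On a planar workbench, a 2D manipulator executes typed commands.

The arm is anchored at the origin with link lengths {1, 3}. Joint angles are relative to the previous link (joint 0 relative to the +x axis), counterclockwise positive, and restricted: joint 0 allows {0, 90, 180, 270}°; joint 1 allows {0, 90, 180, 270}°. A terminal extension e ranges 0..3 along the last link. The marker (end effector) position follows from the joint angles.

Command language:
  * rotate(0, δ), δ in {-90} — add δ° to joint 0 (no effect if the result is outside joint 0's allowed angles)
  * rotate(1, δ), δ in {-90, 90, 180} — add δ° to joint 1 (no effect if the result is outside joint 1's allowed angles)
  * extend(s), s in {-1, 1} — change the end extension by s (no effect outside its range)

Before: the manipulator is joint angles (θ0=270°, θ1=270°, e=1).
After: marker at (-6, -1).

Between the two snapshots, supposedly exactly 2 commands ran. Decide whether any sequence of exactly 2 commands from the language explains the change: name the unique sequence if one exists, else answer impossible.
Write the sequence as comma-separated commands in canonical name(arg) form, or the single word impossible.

initial: joint angles (θ0=270°, θ1=270°, e=1)
[1] after extend(1): joint angles (θ0=270°, θ1=270°, e=2)
[2] after extend(1): joint angles (θ0=270°, θ1=270°, e=3)
no rival 2-sequence matches.

extend(1), extend(1)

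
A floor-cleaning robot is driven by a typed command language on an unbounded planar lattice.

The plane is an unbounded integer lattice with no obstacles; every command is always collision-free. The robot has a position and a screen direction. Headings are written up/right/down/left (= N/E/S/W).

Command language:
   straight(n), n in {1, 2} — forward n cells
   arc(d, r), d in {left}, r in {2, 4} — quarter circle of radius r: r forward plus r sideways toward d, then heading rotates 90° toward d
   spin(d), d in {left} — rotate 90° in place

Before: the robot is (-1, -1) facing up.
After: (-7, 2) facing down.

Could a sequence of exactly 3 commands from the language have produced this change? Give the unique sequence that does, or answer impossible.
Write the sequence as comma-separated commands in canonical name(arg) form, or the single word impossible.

straight(1), arc(left, 4), arc(left, 2)

key: running arc(left, 2) before straight(1) would end elsewhere — order is forced
begin: (-1, -1) facing up
step 1 (straight(1)): (-1, 0) facing up
step 2 (arc(left, 4)): (-5, 4) facing left
step 3 (arc(left, 2)): (-7, 2) facing down
all 125 alternatives checked — unique.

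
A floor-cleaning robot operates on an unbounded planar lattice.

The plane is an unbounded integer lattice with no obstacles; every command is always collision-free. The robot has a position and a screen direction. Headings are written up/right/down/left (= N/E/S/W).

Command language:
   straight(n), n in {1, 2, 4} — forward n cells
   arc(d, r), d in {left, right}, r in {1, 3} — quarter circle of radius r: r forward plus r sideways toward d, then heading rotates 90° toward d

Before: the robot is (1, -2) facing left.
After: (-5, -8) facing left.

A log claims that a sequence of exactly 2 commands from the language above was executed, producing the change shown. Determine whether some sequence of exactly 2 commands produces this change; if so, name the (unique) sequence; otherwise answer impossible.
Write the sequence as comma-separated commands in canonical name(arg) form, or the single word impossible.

key: order matters: swapping arc(left, 3) and arc(right, 3) lands elsewhere
t0: (1, -2) facing left
t=1 arc(left, 3) ⇒ (-2, -5) facing down
t=2 arc(right, 3) ⇒ (-5, -8) facing left
no rival 2-sequence matches.

arc(left, 3), arc(right, 3)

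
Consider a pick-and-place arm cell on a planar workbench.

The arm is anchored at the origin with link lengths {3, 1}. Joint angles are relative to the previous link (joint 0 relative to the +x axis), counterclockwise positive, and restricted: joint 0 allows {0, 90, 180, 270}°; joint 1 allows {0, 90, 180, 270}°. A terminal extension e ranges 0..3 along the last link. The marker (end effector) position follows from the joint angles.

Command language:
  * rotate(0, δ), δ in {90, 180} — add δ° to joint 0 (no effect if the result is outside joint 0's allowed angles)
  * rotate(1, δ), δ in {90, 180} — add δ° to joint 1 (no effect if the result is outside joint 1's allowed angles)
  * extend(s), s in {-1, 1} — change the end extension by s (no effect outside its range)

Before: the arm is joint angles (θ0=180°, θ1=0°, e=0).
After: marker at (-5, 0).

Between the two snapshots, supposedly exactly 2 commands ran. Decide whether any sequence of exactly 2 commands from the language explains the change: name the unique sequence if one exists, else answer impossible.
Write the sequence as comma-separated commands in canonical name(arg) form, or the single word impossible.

key: order matters: swapping extend(-1) and extend(1) lands elsewhere
begin: joint angles (θ0=180°, θ1=0°, e=0)
t=1 extend(-1) ⇒ joint angles (θ0=180°, θ1=0°, e=0)
t=2 extend(1) ⇒ joint angles (θ0=180°, θ1=0°, e=1)
uniquely the one of 36 2-step routes that fits.

extend(-1), extend(1)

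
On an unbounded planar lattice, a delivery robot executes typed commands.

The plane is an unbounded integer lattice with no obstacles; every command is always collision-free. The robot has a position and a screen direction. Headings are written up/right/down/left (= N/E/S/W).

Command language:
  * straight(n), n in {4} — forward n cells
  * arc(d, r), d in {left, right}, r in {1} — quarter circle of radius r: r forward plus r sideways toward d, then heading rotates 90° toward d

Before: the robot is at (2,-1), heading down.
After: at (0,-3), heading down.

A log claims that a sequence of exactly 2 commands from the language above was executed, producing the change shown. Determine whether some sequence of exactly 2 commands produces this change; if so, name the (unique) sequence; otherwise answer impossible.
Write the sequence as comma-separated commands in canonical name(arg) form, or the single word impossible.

arc(right, 1), arc(left, 1)

key: running arc(left, 1) before arc(right, 1) would end elsewhere — order is forced
start: at (2,-1), heading down
t=1 arc(right, 1) ⇒ at (1,-2), heading left
t=2 arc(left, 1) ⇒ at (0,-3), heading down
no other 2-command option fits: unique.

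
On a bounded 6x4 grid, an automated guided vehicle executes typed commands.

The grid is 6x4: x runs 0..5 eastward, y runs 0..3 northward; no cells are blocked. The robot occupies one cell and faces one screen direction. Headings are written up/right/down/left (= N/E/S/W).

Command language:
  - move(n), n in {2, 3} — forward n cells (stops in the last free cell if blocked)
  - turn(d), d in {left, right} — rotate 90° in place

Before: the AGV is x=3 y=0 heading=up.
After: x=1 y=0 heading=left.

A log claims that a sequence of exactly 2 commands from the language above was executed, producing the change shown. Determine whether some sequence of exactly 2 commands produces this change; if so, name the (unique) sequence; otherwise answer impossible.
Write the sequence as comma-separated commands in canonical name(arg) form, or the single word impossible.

key: order matters: swapping turn(left) and move(2) lands elsewhere
t0: x=3 y=0 heading=up
t=1 turn(left) ⇒ x=3 y=0 heading=left
t=2 move(2) ⇒ x=1 y=0 heading=left
no rival 2-sequence matches.

turn(left), move(2)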